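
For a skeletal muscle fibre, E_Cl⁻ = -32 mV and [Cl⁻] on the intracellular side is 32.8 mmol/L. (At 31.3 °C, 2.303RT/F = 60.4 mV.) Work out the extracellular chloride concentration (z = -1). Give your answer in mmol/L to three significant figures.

Nernst: E = (60.4/-1) · log₁₀([out]/[in]), so log₁₀([out]/[in]) = -32.0 × -1 / 60.4 = 0.5298.
[out]/[in] = 10^(0.5298) = 3.387.
[out] = 3.387 × 32.8 = 111.1 mmol/L.

111 mmol/L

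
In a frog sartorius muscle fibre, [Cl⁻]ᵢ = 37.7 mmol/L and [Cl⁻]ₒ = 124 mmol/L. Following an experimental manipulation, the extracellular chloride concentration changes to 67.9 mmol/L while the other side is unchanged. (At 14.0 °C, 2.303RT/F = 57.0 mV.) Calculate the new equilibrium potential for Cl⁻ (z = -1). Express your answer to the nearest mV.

After the shift: [Cl⁻]_out = 67.9, [Cl⁻]_in = 37.7 mmol/L.
E_new = (57.0/-1)·log₁₀(67.9/37.7) = -57.00 · (0.2555) = -14.57 mV

-15 mV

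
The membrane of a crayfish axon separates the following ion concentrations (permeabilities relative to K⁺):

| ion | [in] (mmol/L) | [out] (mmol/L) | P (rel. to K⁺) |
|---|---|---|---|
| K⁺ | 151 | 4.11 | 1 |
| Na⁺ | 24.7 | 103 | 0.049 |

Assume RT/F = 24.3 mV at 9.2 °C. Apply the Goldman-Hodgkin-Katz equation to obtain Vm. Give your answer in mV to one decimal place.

-68.3 mV

Vm = 24.3 · ln[(Σ P·[cation]ₒ + Σ P·[anion]ᵢ) / (Σ P·[cation]ᵢ + Σ P·[anion]ₒ)]
Numerator = 1×4.11 + 0.049×103 = 9.157
Denominator = 1×151 + 0.049×24.7 = 152.2
Vm = 24.3 · ln(0.06016) = 24.3 × (-2.8107) = -68.30 mV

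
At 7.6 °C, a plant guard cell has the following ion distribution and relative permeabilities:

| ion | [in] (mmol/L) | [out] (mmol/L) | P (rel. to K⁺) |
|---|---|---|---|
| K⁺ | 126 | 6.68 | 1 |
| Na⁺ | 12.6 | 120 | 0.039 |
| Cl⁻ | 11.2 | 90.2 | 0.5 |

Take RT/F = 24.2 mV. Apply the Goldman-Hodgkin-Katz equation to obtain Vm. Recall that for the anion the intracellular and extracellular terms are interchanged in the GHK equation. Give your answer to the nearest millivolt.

Vm = 24.2 · ln[(Σ P·[cation]ₒ + Σ P·[anion]ᵢ) / (Σ P·[cation]ᵢ + Σ P·[anion]ₒ)]
Numerator = 1×6.68 + 0.039×120 + 0.5×11.2 = 16.96
Denominator = 1×126 + 0.039×12.6 + 0.5×90.2 = 171.6
Vm = 24.2 · ln(0.098839) = 24.2 × (-2.3143) = -56.01 mV

-56 mV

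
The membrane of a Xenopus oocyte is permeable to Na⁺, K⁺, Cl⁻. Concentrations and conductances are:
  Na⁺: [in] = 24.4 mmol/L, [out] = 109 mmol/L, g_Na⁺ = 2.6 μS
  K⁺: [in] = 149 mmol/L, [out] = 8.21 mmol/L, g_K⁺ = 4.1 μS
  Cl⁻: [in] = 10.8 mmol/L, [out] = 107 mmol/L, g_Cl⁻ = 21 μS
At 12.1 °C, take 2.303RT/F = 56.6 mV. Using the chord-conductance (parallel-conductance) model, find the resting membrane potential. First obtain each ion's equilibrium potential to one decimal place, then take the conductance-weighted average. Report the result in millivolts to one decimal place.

-49.9 mV

E_Na⁺ = (56.6/1)·log₁₀(109/24.4) = 36.8 mV
E_K⁺ = (56.6/1)·log₁₀(8.21/149) = -71.3 mV
E_Cl⁻ = (56.6/-1)·log₁₀(107/10.8) = -56.4 mV
Vm = (Σ gᵢEᵢ)/(Σ gᵢ) = (2.6·36.8 + 4.1·-71.3 + 21·-56.4) / (2.6 + 4.1 + 21)
= -1381.05 / 27.7 = -49.86 mV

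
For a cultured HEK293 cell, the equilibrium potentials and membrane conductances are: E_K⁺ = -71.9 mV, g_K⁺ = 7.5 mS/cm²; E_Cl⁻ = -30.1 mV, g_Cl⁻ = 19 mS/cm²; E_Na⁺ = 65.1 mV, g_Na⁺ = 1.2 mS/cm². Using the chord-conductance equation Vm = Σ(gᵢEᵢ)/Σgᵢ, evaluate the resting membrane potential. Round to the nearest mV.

Σ gᵢEᵢ = 7.5·(-71.9) + 19·(-30.1) + 1.2·(65.1) = -1033.03
Σ gᵢ = 7.5 + 19 + 1.2 = 27.7
Vm = -1033.03 / 27.7 = -37.29 mV

-37 mV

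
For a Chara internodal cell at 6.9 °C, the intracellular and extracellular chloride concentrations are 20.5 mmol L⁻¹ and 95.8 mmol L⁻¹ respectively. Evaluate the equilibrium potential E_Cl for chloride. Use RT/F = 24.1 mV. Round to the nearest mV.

E = (24.1/z) · ln([Cl⁻]_out/[Cl⁻]_in) with z = -1.
For an anion, dividing by z = -1 reverses the sign.
= (24.1/-1) · ln(95.8/20.5) = -24.10 · ln(4.673)
= -24.10 · (1.5418) = -37.16 mV

-37 mV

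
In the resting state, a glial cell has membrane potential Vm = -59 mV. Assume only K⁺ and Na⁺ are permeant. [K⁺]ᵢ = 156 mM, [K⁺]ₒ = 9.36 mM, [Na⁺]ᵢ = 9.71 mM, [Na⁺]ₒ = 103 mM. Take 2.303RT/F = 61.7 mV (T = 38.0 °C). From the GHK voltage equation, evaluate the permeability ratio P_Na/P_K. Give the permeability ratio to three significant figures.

Let α = P_Na/P_K. GHK: Vm = 61.7·log₁₀[(Kₒ + α·Naₒ)/(Kᵢ + α·Naᵢ)].
10^(Vm/61.7) = 10^(-59.0/61.7) = 0.1106
So 0.1106·(Kᵢ + α·Naᵢ) = Kₒ + α·Naₒ → α = (0.1106·156.0 − 9.36) / (103.0 − 0.1106·9.71)
α = (17.25 − 9.36) / (103.0 − 1.074) = 7.894/101.9 = 0.07745

0.0774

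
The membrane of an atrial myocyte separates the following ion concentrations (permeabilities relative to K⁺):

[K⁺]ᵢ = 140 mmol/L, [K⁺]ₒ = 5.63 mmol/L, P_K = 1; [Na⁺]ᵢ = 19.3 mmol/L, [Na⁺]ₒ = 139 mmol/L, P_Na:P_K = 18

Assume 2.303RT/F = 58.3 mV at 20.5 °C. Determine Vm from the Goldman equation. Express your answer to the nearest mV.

41 mV

Vm = 58.3 · log₁₀[(Σ P·[cation]ₒ + Σ P·[anion]ᵢ) / (Σ P·[cation]ᵢ + Σ P·[anion]ₒ)]
Numerator = 1×5.63 + 18×139 = 2508
Denominator = 1×140 + 18×19.3 = 487.4
Vm = 58.3 · log₁₀(5.1449) = 58.3 × (0.7114) = 41.47 mV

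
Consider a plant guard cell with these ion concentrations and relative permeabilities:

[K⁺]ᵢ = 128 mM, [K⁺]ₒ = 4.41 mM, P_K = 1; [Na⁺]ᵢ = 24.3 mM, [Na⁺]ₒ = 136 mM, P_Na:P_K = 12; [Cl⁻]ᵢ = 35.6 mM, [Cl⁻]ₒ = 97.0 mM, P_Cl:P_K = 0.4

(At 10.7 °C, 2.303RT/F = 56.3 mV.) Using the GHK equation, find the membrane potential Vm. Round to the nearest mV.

31 mV

Vm = 56.3 · log₁₀[(Σ P·[cation]ₒ + Σ P·[anion]ᵢ) / (Σ P·[cation]ᵢ + Σ P·[anion]ₒ)]
Numerator = 1×4.41 + 12×136 + 0.4×35.6 = 1651
Denominator = 1×128 + 12×24.3 + 0.4×97.0 = 458.4
Vm = 56.3 · log₁₀(3.6009) = 56.3 × (0.5564) = 31.33 mV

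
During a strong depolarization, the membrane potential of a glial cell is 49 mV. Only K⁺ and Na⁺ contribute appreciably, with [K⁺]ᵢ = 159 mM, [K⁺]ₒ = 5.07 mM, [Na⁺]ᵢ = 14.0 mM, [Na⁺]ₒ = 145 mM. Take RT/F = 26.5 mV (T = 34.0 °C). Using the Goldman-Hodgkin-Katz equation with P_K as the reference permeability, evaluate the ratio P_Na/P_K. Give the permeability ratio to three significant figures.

17.9

Let α = P_Na/P_K. GHK: Vm = 26.5·ln[(Kₒ + α·Naₒ)/(Kᵢ + α·Naᵢ)].
e^(Vm/26.5) = e^(49.0/26.5) = 6.3538
So 6.3538·(Kᵢ + α·Naᵢ) = Kₒ + α·Naₒ → α = (6.3538·159.0 − 5.07) / (145.0 − 6.3538·14.0)
α = (1010 − 5.07) / (145.0 − 88.95) = 1005/56.05 = 17.93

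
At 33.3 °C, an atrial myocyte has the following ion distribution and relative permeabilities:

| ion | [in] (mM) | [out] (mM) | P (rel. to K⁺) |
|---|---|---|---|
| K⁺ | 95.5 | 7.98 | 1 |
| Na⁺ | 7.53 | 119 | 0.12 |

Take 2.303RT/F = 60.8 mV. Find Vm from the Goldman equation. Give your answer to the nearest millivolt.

Vm = 60.8 · log₁₀[(Σ P·[cation]ₒ + Σ P·[anion]ᵢ) / (Σ P·[cation]ᵢ + Σ P·[anion]ₒ)]
Numerator = 1×7.98 + 0.12×119 = 22.26
Denominator = 1×95.5 + 0.12×7.53 = 96.4
Vm = 60.8 · log₁₀(0.2309) = 60.8 × (-0.6366) = -38.70 mV

-39 mV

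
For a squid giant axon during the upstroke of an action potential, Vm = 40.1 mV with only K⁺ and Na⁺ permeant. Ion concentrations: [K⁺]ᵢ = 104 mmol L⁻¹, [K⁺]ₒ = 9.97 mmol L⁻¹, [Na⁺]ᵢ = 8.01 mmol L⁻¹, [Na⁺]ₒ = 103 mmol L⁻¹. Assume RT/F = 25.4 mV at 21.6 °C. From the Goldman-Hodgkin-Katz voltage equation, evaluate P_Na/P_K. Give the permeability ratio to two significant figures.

7.7

Let α = P_Na/P_K. GHK: Vm = 25.4·ln[(Kₒ + α·Naₒ)/(Kᵢ + α·Naᵢ)].
e^(Vm/25.4) = e^(40.1/25.4) = 4.8488
So 4.8488·(Kᵢ + α·Naᵢ) = Kₒ + α·Naₒ → α = (4.8488·104.0 − 9.97) / (103.0 − 4.8488·8.01)
α = (504.3 − 9.97) / (103.0 − 38.84) = 494.3/64.16 = 7.704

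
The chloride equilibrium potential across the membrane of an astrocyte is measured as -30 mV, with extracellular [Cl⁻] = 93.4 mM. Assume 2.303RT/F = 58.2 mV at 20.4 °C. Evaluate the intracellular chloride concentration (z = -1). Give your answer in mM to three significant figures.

28.5 mM

Nernst: E = (58.2/-1) · log₁₀([out]/[in]), so log₁₀([out]/[in]) = -30.0 × -1 / 58.2 = 0.5155.
[out]/[in] = 10^(0.5155) = 3.277.
[in] = 93.4 / 3.277 = 28.5 mM.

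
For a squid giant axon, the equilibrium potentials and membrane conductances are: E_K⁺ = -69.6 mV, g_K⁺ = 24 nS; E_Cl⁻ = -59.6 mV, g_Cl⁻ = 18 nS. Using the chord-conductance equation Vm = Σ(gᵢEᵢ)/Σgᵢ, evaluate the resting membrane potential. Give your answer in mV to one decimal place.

Σ gᵢEᵢ = 24·(-69.6) + 18·(-59.6) = -2743.20
Σ gᵢ = 24 + 18 = 42
Vm = -2743.20 / 42 = -65.31 mV

-65.3 mV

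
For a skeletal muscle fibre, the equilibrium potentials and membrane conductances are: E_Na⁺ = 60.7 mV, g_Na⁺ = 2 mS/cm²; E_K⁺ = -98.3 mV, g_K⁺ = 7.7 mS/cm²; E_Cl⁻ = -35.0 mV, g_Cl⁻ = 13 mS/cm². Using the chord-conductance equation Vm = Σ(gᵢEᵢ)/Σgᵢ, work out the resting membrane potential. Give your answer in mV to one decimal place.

Σ gᵢEᵢ = 2·(60.7) + 7.7·(-98.3) + 13·(-35.0) = -1090.51
Σ gᵢ = 2 + 7.7 + 13 = 22.7
Vm = -1090.51 / 22.7 = -48.04 mV

-48.0 mV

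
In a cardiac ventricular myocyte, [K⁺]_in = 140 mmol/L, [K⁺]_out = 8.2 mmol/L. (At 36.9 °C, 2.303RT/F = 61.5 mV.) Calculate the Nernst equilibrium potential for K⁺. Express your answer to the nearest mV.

E = (61.5/z) · log₁₀([K⁺]_out/[K⁺]_in) with z = +1.
= (61.5/1) · log₁₀(8.2/140) = 61.50 · log₁₀(0.05857)
= 61.50 · (-1.2323) = -75.79 mV

-76 mV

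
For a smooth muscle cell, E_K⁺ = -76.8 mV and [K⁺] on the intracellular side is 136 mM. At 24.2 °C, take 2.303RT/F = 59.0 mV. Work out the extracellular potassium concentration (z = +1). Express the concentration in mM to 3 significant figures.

6.79 mM

Nernst: E = (59.0/1) · log₁₀([out]/[in]), so log₁₀([out]/[in]) = -76.8 × 1 / 59.0 = -1.3017.
[out]/[in] = 10^(-1.3017) = 0.04992.
[out] = 0.04992 × 136 = 6.79 mM.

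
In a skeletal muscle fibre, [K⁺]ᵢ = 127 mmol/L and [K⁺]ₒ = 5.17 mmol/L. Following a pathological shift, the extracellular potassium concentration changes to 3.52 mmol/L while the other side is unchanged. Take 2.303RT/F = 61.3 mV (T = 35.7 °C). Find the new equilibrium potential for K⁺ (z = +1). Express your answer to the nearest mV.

After the shift: [K⁺]_out = 3.52, [K⁺]_in = 127 mmol/L.
E_new = (61.3/1)·log₁₀(3.52/127) = 61.30 · (-1.5573) = -95.46 mV

-95 mV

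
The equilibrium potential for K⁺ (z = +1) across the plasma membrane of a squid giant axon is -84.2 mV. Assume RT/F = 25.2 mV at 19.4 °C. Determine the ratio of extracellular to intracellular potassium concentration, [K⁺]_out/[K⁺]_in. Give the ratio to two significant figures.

0.035

ln([out]/[in]) = E·z/(25.2) = -84.2 × 1 / 25.2 = -3.3413
[out]/[in] = e^(-3.3413) = 0.03539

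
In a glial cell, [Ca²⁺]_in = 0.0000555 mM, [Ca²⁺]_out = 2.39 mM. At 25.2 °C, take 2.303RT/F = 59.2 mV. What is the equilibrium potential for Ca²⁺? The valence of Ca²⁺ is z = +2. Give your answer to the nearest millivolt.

137 mV

E = (59.2/z) · log₁₀([Ca²⁺]_out/[Ca²⁺]_in) with z = +2.
= (59.2/2) · log₁₀(2.39/0.0000555) = 29.60 · log₁₀(4.306e+04)
= 29.60 · (4.6341) = 137.17 mV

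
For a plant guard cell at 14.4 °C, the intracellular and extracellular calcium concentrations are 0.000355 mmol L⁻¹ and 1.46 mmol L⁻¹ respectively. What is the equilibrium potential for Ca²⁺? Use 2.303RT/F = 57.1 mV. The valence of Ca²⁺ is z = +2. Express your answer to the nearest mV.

E = (57.1/z) · log₁₀([Ca²⁺]_out/[Ca²⁺]_in) with z = +2.
= (57.1/2) · log₁₀(1.46/0.000355) = 28.55 · log₁₀(4113)
= 28.55 · (3.6141) = 103.18 mV

103 mV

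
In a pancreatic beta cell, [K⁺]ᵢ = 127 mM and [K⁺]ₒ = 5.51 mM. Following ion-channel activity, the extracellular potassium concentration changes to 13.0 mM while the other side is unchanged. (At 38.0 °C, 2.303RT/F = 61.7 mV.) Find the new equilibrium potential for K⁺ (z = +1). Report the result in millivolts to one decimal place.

-61.1 mV

After the shift: [K⁺]_out = 13.0, [K⁺]_in = 127 mM.
E_new = (61.7/1)·log₁₀(13.0/127) = 61.70 · (-0.9899) = -61.07 mV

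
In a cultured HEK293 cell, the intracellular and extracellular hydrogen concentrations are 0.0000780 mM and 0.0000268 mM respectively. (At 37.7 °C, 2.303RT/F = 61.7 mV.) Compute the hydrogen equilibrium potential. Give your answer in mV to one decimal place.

E = (61.7/z) · log₁₀([H⁺]_out/[H⁺]_in) with z = +1.
= (61.7/1) · log₁₀(0.0000268/0.0000780) = 61.70 · log₁₀(0.3436)
= 61.70 · (-0.4640) = -28.63 mV

-28.6 mV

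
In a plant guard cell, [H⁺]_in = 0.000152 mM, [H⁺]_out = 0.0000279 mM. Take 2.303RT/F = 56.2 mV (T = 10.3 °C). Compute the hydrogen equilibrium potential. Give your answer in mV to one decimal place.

-41.4 mV

E = (56.2/z) · log₁₀([H⁺]_out/[H⁺]_in) with z = +1.
= (56.2/1) · log₁₀(0.0000279/0.000152) = 56.20 · log₁₀(0.1836)
= 56.20 · (-0.7362) = -41.38 mV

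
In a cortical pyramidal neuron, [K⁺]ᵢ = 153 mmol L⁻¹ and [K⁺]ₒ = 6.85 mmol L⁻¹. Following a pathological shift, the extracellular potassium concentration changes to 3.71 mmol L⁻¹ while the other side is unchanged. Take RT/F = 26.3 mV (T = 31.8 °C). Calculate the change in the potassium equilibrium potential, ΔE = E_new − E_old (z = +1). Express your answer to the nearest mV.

-16 mV

E_old = (26.3/1)·ln(6.85/153) = -81.69 mV
E_new = (26.3/1)·ln(3.71/153) = -97.82 mV
ΔE = -97.82 − (-81.69) = -16.13 mV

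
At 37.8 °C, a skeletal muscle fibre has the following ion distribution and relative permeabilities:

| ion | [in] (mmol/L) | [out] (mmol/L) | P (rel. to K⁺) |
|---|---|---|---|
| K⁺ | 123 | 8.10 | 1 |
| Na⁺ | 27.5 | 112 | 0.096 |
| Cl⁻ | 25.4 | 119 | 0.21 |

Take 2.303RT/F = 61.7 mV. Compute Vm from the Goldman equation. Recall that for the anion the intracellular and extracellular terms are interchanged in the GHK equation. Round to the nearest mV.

-49 mV

Vm = 61.7 · log₁₀[(Σ P·[cation]ₒ + Σ P·[anion]ᵢ) / (Σ P·[cation]ᵢ + Σ P·[anion]ₒ)]
Numerator = 1×8.10 + 0.096×112 + 0.21×25.4 = 24.19
Denominator = 1×123 + 0.096×27.5 + 0.21×119 = 150.6
Vm = 61.7 · log₁₀(0.16057) = 61.7 × (-0.7943) = -49.01 mV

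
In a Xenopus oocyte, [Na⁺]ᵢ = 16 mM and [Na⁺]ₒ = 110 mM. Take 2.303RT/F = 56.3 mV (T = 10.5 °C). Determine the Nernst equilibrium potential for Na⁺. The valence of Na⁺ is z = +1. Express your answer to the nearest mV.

47 mV

E = (56.3/z) · log₁₀([Na⁺]_out/[Na⁺]_in) with z = +1.
= (56.3/1) · log₁₀(110/16) = 56.30 · log₁₀(6.875)
= 56.30 · (0.8373) = 47.14 mV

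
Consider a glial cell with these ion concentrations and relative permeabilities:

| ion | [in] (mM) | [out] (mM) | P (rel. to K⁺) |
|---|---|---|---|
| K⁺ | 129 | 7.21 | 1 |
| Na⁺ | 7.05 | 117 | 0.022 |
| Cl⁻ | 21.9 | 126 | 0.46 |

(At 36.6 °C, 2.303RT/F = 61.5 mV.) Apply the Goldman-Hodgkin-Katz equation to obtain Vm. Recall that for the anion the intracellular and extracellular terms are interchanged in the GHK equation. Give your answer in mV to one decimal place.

-59.9 mV

Vm = 61.5 · log₁₀[(Σ P·[cation]ₒ + Σ P·[anion]ᵢ) / (Σ P·[cation]ᵢ + Σ P·[anion]ₒ)]
Numerator = 1×7.21 + 0.022×117 + 0.46×21.9 = 19.86
Denominator = 1×129 + 0.022×7.05 + 0.46×126 = 187.1
Vm = 61.5 · log₁₀(0.10613) = 61.5 × (-0.9742) = -59.91 mV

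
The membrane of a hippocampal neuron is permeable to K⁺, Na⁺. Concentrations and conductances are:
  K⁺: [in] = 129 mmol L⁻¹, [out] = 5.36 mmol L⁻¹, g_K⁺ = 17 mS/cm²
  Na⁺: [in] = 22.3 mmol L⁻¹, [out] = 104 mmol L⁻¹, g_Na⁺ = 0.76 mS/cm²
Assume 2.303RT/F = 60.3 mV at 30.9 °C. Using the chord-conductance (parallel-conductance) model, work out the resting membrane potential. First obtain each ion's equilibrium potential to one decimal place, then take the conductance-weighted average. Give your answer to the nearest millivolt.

E_K⁺ = (60.3/1)·log₁₀(5.36/129) = -83.3 mV
E_Na⁺ = (60.3/1)·log₁₀(104/22.3) = 40.3 mV
Vm = (Σ gᵢEᵢ)/(Σ gᵢ) = (17·-83.3 + 0.76·40.3) / (17 + 0.76)
= -1385.47 / 17.76 = -78.01 mV

-78 mV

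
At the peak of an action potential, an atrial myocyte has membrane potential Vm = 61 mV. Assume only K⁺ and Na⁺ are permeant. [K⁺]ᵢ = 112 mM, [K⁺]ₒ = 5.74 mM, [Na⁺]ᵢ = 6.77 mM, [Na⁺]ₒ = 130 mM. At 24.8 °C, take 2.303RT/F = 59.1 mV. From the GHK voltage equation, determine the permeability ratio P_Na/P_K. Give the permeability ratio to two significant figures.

Let α = P_Na/P_K. GHK: Vm = 59.1·log₁₀[(Kₒ + α·Naₒ)/(Kᵢ + α·Naᵢ)].
10^(Vm/59.1) = 10^(61.0/59.1) = 10.768
So 10.768·(Kᵢ + α·Naᵢ) = Kₒ + α·Naₒ → α = (10.768·112.0 − 5.74) / (130.0 − 10.768·6.77)
α = (1206 − 5.74) / (130.0 − 72.9) = 1200/57.1 = 21.02

21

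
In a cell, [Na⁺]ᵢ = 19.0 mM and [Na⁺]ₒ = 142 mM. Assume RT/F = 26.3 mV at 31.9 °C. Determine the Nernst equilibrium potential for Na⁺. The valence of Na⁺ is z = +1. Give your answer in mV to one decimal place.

E = (26.3/z) · ln([Na⁺]_out/[Na⁺]_in) with z = +1.
= (26.3/1) · ln(142/19.0) = 26.30 · ln(7.474)
= 26.30 · (2.0114) = 52.90 mV

52.9 mV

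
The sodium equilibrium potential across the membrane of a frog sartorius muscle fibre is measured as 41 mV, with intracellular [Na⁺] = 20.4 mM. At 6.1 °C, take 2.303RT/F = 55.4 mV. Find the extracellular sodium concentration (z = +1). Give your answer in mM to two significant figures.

Nernst: E = (55.4/1) · log₁₀([out]/[in]), so log₁₀([out]/[in]) = 41.0 × 1 / 55.4 = 0.7401.
[out]/[in] = 10^(0.7401) = 5.496.
[out] = 5.496 × 20.4 = 112.1 mM.

110 mM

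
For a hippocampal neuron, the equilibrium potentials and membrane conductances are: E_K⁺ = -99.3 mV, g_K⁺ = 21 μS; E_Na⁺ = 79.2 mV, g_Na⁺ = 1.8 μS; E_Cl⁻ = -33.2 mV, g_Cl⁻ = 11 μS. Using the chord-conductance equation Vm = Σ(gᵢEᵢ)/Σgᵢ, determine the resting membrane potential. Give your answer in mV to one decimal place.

-68.3 mV

Σ gᵢEᵢ = 21·(-99.3) + 1.8·(79.2) + 11·(-33.2) = -2307.94
Σ gᵢ = 21 + 1.8 + 11 = 33.8
Vm = -2307.94 / 33.8 = -68.28 mV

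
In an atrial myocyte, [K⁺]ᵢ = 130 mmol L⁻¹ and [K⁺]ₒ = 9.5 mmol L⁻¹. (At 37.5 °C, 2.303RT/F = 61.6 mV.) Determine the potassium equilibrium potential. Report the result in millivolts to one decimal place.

E = (61.6/z) · log₁₀([K⁺]_out/[K⁺]_in) with z = +1.
= (61.6/1) · log₁₀(9.5/130) = 61.60 · log₁₀(0.07308)
= 61.60 · (-1.1362) = -69.99 mV

-70.0 mV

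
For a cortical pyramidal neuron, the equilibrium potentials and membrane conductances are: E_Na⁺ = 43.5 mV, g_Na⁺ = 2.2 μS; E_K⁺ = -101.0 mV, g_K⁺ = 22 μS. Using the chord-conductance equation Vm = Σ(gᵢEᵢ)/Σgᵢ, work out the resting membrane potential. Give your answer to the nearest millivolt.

Σ gᵢEᵢ = 2.2·(43.5) + 22·(-101.0) = -2126.30
Σ gᵢ = 2.2 + 22 = 24.2
Vm = -2126.30 / 24.2 = -87.86 mV

-88 mV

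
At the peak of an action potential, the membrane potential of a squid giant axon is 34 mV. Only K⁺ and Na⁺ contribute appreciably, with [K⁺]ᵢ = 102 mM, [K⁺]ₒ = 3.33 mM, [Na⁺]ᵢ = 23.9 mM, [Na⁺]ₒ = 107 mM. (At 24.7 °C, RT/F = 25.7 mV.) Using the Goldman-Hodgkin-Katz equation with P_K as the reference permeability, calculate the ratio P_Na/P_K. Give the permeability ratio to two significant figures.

Let α = P_Na/P_K. GHK: Vm = 25.7·ln[(Kₒ + α·Naₒ)/(Kᵢ + α·Naᵢ)].
e^(Vm/25.7) = e^(34.0/25.7) = 3.7545
So 3.7545·(Kᵢ + α·Naᵢ) = Kₒ + α·Naₒ → α = (3.7545·102.0 − 3.33) / (107.0 − 3.7545·23.9)
α = (383 − 3.33) / (107.0 − 89.73) = 379.6/17.27 = 21.99

22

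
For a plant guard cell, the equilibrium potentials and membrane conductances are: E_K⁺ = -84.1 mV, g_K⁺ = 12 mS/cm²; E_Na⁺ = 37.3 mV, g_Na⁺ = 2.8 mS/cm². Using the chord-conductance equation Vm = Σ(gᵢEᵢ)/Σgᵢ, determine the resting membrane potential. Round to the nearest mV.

Σ gᵢEᵢ = 12·(-84.1) + 2.8·(37.3) = -904.76
Σ gᵢ = 12 + 2.8 = 14.8
Vm = -904.76 / 14.8 = -61.13 mV

-61 mV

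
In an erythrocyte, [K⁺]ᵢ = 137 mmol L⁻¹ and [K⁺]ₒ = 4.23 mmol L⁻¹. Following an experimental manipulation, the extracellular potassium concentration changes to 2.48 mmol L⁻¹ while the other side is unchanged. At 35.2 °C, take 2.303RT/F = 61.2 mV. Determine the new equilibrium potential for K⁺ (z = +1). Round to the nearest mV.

After the shift: [K⁺]_out = 2.48, [K⁺]_in = 137 mmol L⁻¹.
E_new = (61.2/1)·log₁₀(2.48/137) = 61.20 · (-1.7423) = -106.63 mV

-107 mV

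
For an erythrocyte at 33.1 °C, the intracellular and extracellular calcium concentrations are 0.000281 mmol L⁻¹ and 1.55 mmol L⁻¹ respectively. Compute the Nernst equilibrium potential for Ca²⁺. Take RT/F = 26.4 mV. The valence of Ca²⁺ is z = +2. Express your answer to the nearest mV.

E = (26.4/z) · ln([Ca²⁺]_out/[Ca²⁺]_in) with z = +2.
= (26.4/2) · ln(1.55/0.000281) = 13.20 · ln(5516)
= 13.20 · (8.6154) = 113.72 mV

114 mV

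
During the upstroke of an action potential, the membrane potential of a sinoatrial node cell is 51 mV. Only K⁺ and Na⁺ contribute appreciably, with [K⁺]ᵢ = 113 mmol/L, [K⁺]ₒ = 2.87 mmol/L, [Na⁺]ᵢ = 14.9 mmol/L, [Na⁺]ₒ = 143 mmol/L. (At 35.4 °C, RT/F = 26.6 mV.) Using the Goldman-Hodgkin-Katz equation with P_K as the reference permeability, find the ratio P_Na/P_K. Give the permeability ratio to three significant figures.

18.4

Let α = P_Na/P_K. GHK: Vm = 26.6·ln[(Kₒ + α·Naₒ)/(Kᵢ + α·Naᵢ)].
e^(Vm/26.6) = e^(51.0/26.6) = 6.8025
So 6.8025·(Kᵢ + α·Naᵢ) = Kₒ + α·Naₒ → α = (6.8025·113.0 − 2.87) / (143.0 − 6.8025·14.9)
α = (768.7 − 2.87) / (143.0 − 101.4) = 765.8/41.64 = 18.39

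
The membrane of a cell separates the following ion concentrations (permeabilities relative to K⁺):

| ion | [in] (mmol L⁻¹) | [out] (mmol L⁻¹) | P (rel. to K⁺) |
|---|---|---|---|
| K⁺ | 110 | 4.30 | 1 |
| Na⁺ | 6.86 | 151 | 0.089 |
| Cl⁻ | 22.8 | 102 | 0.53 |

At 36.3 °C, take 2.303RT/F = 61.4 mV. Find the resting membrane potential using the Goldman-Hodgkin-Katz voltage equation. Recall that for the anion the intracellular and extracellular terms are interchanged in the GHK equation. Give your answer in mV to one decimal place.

-45.6 mV

Vm = 61.4 · log₁₀[(Σ P·[cation]ₒ + Σ P·[anion]ᵢ) / (Σ P·[cation]ᵢ + Σ P·[anion]ₒ)]
Numerator = 1×4.30 + 0.089×151 + 0.53×22.8 = 29.82
Denominator = 1×110 + 0.089×6.86 + 0.53×102 = 164.7
Vm = 61.4 · log₁₀(0.18111) = 61.4 × (-0.7421) = -45.56 mV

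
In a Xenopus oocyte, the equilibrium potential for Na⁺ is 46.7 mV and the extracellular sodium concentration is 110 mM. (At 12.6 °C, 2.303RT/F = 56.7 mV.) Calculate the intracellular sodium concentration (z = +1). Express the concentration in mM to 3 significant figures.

Nernst: E = (56.7/1) · log₁₀([out]/[in]), so log₁₀([out]/[in]) = 46.7 × 1 / 56.7 = 0.8236.
[out]/[in] = 10^(0.8236) = 6.662.
[in] = 110 / 6.662 = 16.51 mM.

16.5 mM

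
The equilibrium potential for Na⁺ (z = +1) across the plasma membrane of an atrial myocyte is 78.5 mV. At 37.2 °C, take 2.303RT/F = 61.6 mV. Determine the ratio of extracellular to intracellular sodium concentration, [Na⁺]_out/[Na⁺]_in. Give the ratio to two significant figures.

19

log₁₀([out]/[in]) = E·z/(61.6) = 78.5 × 1 / 61.6 = 1.2744
[out]/[in] = 10^(1.2744) = 18.81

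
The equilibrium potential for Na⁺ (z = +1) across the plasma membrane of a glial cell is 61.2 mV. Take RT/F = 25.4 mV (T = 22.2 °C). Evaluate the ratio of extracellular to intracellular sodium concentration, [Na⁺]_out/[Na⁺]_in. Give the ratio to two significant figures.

ln([out]/[in]) = E·z/(25.4) = 61.2 × 1 / 25.4 = 2.4094
[out]/[in] = e^(2.4094) = 11.13

11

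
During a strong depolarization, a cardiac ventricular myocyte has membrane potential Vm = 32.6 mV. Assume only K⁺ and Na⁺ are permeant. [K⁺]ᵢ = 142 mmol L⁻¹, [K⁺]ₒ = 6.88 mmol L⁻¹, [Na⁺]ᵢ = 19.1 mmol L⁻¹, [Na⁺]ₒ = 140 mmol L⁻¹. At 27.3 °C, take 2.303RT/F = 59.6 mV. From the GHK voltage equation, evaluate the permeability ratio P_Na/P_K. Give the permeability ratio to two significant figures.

6.8

Let α = P_Na/P_K. GHK: Vm = 59.6·log₁₀[(Kₒ + α·Naₒ)/(Kᵢ + α·Naᵢ)].
10^(Vm/59.6) = 10^(32.6/59.6) = 3.5235
So 3.5235·(Kᵢ + α·Naᵢ) = Kₒ + α·Naₒ → α = (3.5235·142.0 − 6.88) / (140.0 − 3.5235·19.1)
α = (500.3 − 6.88) / (140.0 − 67.3) = 493.5/72.7 = 6.788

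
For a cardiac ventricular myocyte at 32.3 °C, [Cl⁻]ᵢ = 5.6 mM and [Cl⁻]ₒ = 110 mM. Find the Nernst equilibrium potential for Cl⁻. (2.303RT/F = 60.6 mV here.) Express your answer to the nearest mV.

-78 mV

E = (60.6/z) · log₁₀([Cl⁻]_out/[Cl⁻]_in) with z = -1.
For an anion, dividing by z = -1 reverses the sign.
= (60.6/-1) · log₁₀(110/5.6) = -60.60 · log₁₀(19.64)
= -60.60 · (1.2932) = -78.37 mV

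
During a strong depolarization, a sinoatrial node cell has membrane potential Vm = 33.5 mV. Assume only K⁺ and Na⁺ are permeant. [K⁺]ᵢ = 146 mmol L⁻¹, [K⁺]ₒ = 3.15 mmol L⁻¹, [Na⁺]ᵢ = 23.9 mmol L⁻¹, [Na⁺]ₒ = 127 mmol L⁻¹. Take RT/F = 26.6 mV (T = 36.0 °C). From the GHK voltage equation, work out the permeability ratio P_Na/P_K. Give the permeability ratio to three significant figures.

11.9

Let α = P_Na/P_K. GHK: Vm = 26.6·ln[(Kₒ + α·Naₒ)/(Kᵢ + α·Naᵢ)].
e^(Vm/26.6) = e^(33.5/26.6) = 3.5233
So 3.5233·(Kᵢ + α·Naᵢ) = Kₒ + α·Naₒ → α = (3.5233·146.0 − 3.15) / (127.0 − 3.5233·23.9)
α = (514.4 − 3.15) / (127.0 − 84.21) = 511.3/42.79 = 11.95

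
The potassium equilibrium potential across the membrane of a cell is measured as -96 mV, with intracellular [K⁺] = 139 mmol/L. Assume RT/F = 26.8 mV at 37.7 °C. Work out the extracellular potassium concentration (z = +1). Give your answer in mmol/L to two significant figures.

Nernst: E = (26.8/1) · ln([out]/[in]), so ln([out]/[in]) = -96.0 × 1 / 26.8 = -3.5821.
[out]/[in] = e^(-3.5821) = 0.02782.
[out] = 0.02782 × 139 = 3.867 mmol/L.

3.9 mmol/L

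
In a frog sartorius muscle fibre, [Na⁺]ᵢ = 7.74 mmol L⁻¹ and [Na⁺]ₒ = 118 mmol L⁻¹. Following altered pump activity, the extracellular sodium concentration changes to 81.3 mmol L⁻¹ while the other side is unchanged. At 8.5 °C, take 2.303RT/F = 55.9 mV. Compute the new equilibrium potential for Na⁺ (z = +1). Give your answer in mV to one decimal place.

57.1 mV

After the shift: [Na⁺]_out = 81.3, [Na⁺]_in = 7.74 mmol L⁻¹.
E_new = (55.9/1)·log₁₀(81.3/7.74) = 55.90 · (1.0213) = 57.09 mV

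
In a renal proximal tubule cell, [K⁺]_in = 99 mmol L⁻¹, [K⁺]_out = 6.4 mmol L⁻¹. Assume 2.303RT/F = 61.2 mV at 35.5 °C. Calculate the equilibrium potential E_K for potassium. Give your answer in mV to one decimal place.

E = (61.2/z) · log₁₀([K⁺]_out/[K⁺]_in) with z = +1.
= (61.2/1) · log₁₀(6.4/99) = 61.20 · log₁₀(0.06465)
= 61.20 · (-1.1895) = -72.79 mV

-72.8 mV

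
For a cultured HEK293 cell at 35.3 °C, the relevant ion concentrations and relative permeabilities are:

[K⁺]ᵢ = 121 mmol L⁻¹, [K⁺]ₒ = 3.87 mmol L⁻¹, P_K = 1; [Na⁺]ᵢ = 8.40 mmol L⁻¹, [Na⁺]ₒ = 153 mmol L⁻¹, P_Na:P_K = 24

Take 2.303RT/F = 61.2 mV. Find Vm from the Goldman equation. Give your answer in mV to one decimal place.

Vm = 61.2 · log₁₀[(Σ P·[cation]ₒ + Σ P·[anion]ᵢ) / (Σ P·[cation]ᵢ + Σ P·[anion]ₒ)]
Numerator = 1×3.87 + 24×153 = 3676
Denominator = 1×121 + 24×8.40 = 322.6
Vm = 61.2 · log₁₀(11.395) = 61.2 × (1.0567) = 64.67 mV

64.7 mV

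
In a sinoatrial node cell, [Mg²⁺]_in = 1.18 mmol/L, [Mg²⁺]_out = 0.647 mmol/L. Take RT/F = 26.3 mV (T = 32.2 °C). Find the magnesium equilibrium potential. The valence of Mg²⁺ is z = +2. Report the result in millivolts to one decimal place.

-7.9 mV

E = (26.3/z) · ln([Mg²⁺]_out/[Mg²⁺]_in) with z = +2.
= (26.3/2) · ln(0.647/1.18) = 13.15 · ln(0.5483)
= 13.15 · (-0.6009) = -7.90 mV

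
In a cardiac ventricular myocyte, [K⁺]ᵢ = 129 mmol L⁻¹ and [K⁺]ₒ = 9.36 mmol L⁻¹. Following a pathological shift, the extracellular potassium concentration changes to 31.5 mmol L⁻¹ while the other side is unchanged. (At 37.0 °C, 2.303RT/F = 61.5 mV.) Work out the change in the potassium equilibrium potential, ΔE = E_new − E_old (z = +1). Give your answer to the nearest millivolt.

32 mV

E_old = (61.5/1)·log₁₀(9.36/129) = -70.07 mV
E_new = (61.5/1)·log₁₀(31.5/129) = -37.66 mV
ΔE = -37.66 − (-70.07) = 32.41 mV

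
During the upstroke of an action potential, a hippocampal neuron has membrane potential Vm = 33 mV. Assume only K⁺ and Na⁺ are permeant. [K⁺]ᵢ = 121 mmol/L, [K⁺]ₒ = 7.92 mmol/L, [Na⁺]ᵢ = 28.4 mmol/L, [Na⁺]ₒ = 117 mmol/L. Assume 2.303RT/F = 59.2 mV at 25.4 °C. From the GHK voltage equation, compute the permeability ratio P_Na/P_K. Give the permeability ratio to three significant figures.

Let α = P_Na/P_K. GHK: Vm = 59.2·log₁₀[(Kₒ + α·Naₒ)/(Kᵢ + α·Naᵢ)].
10^(Vm/59.2) = 10^(33.0/59.2) = 3.6094
So 3.6094·(Kᵢ + α·Naᵢ) = Kₒ + α·Naₒ → α = (3.6094·121.0 − 7.92) / (117.0 − 3.6094·28.4)
α = (436.7 − 7.92) / (117.0 − 102.5) = 428.8/14.49 = 29.59

29.6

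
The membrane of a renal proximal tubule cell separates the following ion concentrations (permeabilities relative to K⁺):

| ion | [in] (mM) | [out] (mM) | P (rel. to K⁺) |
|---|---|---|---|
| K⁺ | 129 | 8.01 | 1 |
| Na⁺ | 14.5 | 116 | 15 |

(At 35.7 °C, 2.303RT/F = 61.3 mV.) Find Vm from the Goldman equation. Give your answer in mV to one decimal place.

Vm = 61.3 · log₁₀[(Σ P·[cation]ₒ + Σ P·[anion]ᵢ) / (Σ P·[cation]ᵢ + Σ P·[anion]ₒ)]
Numerator = 1×8.01 + 15×116 = 1748
Denominator = 1×129 + 15×14.5 = 346.5
Vm = 61.3 · log₁₀(5.0448) = 61.3 × (0.7028) = 43.08 mV

43.1 mV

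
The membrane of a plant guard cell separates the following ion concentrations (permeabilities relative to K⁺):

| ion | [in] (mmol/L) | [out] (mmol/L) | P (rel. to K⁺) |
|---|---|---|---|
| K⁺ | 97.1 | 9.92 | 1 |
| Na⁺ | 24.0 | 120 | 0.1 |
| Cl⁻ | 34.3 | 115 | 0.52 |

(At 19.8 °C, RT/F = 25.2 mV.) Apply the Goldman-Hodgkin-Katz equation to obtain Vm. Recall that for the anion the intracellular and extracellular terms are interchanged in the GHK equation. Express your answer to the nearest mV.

Vm = 25.2 · ln[(Σ P·[cation]ₒ + Σ P·[anion]ᵢ) / (Σ P·[cation]ᵢ + Σ P·[anion]ₒ)]
Numerator = 1×9.92 + 0.1×120 + 0.52×34.3 = 39.76
Denominator = 1×97.1 + 0.1×24.0 + 0.52×115 = 159.3
Vm = 25.2 · ln(0.24957) = 25.2 × (-1.3880) = -34.98 mV

-35 mV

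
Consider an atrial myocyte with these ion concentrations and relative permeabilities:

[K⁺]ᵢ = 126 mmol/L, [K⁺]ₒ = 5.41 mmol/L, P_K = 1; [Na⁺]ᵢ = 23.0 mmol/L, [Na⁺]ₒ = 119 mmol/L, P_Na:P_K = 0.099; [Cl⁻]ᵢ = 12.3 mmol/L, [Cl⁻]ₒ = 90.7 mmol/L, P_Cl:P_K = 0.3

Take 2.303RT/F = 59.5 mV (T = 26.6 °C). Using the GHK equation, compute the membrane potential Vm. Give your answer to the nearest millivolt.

Vm = 59.5 · log₁₀[(Σ P·[cation]ₒ + Σ P·[anion]ᵢ) / (Σ P·[cation]ᵢ + Σ P·[anion]ₒ)]
Numerator = 1×5.41 + 0.099×119 + 0.3×12.3 = 20.88
Denominator = 1×126 + 0.099×23.0 + 0.3×90.7 = 155.5
Vm = 59.5 · log₁₀(0.13429) = 59.5 × (-0.8719) = -51.88 mV

-52 mV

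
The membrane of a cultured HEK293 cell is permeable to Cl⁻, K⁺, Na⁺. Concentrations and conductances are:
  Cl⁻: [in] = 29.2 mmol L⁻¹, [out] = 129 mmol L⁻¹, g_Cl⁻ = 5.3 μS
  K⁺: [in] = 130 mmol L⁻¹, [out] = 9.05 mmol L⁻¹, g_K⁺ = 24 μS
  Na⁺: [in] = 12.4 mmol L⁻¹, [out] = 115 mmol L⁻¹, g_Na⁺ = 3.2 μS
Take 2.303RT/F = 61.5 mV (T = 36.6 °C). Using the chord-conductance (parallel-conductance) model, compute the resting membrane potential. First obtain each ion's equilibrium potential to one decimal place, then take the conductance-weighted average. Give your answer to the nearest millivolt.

-53 mV

E_Cl⁻ = (61.5/-1)·log₁₀(129/29.2) = -39.7 mV
E_K⁺ = (61.5/1)·log₁₀(9.05/130) = -71.2 mV
E_Na⁺ = (61.5/1)·log₁₀(115/12.4) = 59.5 mV
Vm = (Σ gᵢEᵢ)/(Σ gᵢ) = (5.3·-39.7 + 24·-71.2 + 3.2·59.5) / (5.3 + 24 + 3.2)
= -1728.81 / 32.5 = -53.19 mV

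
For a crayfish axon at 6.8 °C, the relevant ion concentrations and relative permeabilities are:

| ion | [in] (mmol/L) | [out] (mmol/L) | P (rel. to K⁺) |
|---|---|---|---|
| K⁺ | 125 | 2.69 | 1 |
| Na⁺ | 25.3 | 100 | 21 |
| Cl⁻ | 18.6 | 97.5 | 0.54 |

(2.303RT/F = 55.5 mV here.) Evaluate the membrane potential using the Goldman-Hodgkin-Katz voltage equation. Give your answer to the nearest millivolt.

26 mV

Vm = 55.5 · log₁₀[(Σ P·[cation]ₒ + Σ P·[anion]ᵢ) / (Σ P·[cation]ᵢ + Σ P·[anion]ₒ)]
Numerator = 1×2.69 + 21×100 + 0.54×18.6 = 2113
Denominator = 1×125 + 21×25.3 + 0.54×97.5 = 709
Vm = 55.5 · log₁₀(2.9801) = 55.5 × (0.4742) = 26.32 mV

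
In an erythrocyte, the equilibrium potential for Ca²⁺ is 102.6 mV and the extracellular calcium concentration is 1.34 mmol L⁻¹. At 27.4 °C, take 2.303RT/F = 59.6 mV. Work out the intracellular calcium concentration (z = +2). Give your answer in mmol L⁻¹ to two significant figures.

Nernst: E = (59.6/2) · log₁₀([out]/[in]), so log₁₀([out]/[in]) = 102.6 × 2 / 59.6 = 3.4430.
[out]/[in] = 10^(3.4430) = 2773.
[in] = 1.34 / 2773 = 0.0004832 mmol L⁻¹.

0.00048 mmol L⁻¹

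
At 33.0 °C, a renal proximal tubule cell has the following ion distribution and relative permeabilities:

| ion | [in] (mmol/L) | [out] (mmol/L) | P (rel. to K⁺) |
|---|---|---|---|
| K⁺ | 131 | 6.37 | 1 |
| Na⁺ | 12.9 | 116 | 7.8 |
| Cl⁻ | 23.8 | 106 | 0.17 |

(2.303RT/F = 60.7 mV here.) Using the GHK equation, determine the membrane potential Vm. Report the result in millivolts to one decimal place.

Vm = 60.7 · log₁₀[(Σ P·[cation]ₒ + Σ P·[anion]ᵢ) / (Σ P·[cation]ᵢ + Σ P·[anion]ₒ)]
Numerator = 1×6.37 + 7.8×116 + 0.17×23.8 = 915.2
Denominator = 1×131 + 7.8×12.9 + 0.17×106 = 249.6
Vm = 60.7 · log₁₀(3.6661) = 60.7 × (0.5642) = 34.25 mV

34.2 mV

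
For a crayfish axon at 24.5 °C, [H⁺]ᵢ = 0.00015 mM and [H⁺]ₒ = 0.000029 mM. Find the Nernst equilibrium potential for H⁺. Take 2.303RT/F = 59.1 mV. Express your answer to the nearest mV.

E = (59.1/z) · log₁₀([H⁺]_out/[H⁺]_in) with z = +1.
= (59.1/1) · log₁₀(0.000029/0.00015) = 59.10 · log₁₀(0.1933)
= 59.10 · (-0.7137) = -42.18 mV

-42 mV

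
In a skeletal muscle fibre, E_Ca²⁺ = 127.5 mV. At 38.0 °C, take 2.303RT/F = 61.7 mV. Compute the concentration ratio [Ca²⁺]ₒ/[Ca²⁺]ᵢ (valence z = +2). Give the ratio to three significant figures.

log₁₀([out]/[in]) = E·z/(61.7) = 127.5 × 2 / 61.7 = 4.1329
[out]/[in] = 10^(4.1329) = 1.358e+04

13600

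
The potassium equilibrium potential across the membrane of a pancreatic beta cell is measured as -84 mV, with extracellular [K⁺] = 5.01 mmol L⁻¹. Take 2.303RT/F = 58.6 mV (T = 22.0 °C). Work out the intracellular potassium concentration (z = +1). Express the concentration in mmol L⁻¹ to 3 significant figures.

136 mmol L⁻¹

Nernst: E = (58.6/1) · log₁₀([out]/[in]), so log₁₀([out]/[in]) = -84.0 × 1 / 58.6 = -1.4334.
[out]/[in] = 10^(-1.4334) = 0.03686.
[in] = 5.01 / 0.03686 = 135.9 mmol L⁻¹.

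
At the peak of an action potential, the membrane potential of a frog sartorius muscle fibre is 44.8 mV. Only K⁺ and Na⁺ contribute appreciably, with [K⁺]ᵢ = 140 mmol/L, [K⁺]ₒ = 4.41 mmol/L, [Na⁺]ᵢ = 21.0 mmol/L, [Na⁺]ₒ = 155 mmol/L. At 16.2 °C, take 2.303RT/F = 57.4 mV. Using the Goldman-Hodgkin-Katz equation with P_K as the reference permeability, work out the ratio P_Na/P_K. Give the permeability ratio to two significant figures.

30

Let α = P_Na/P_K. GHK: Vm = 57.4·log₁₀[(Kₒ + α·Naₒ)/(Kᵢ + α·Naᵢ)].
10^(Vm/57.4) = 10^(44.8/57.4) = 6.0324
So 6.0324·(Kᵢ + α·Naᵢ) = Kₒ + α·Naₒ → α = (6.0324·140.0 − 4.41) / (155.0 − 6.0324·21.0)
α = (844.5 − 4.41) / (155.0 − 126.7) = 840.1/28.32 = 29.67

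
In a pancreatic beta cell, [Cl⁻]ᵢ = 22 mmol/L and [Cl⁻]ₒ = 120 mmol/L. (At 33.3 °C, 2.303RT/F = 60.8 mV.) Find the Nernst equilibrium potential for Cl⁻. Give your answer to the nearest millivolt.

-45 mV

E = (60.8/z) · log₁₀([Cl⁻]_out/[Cl⁻]_in) with z = -1.
For an anion, dividing by z = -1 reverses the sign.
= (60.8/-1) · log₁₀(120/22) = -60.80 · log₁₀(5.455)
= -60.80 · (0.7368) = -44.79 mV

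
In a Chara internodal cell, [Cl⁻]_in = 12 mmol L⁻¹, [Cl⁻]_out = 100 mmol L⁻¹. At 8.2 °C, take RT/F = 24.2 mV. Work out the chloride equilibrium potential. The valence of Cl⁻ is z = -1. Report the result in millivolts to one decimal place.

E = (24.2/z) · ln([Cl⁻]_out/[Cl⁻]_in) with z = -1.
For an anion, dividing by z = -1 reverses the sign.
= (24.2/-1) · ln(100/12) = -24.20 · ln(8.333)
= -24.20 · (2.1203) = -51.31 mV

-51.3 mV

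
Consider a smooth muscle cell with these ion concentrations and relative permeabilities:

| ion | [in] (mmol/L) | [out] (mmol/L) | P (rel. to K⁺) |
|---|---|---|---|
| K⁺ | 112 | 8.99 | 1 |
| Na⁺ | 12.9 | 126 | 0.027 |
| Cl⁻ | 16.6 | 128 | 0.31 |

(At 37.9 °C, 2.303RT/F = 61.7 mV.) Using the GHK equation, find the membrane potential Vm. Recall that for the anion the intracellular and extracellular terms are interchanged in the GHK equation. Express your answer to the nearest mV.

Vm = 61.7 · log₁₀[(Σ P·[cation]ₒ + Σ P·[anion]ᵢ) / (Σ P·[cation]ᵢ + Σ P·[anion]ₒ)]
Numerator = 1×8.99 + 0.027×126 + 0.31×16.6 = 17.54
Denominator = 1×112 + 0.027×12.9 + 0.31×128 = 152
Vm = 61.7 · log₁₀(0.11536) = 61.7 × (-0.9379) = -57.87 mV

-58 mV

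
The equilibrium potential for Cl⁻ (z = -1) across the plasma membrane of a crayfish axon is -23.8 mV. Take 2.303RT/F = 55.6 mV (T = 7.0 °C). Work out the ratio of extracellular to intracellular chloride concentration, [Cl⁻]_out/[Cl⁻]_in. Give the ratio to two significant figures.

log₁₀([out]/[in]) = E·z/(55.6) = -23.8 × -1 / 55.6 = 0.4281
[out]/[in] = 10^(0.4281) = 2.68

2.7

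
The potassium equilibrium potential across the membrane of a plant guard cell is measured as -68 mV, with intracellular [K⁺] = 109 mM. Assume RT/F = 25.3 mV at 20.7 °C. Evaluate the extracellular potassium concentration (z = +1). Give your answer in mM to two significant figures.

Nernst: E = (25.3/1) · ln([out]/[in]), so ln([out]/[in]) = -68.0 × 1 / 25.3 = -2.6877.
[out]/[in] = e^(-2.6877) = 0.06803.
[out] = 0.06803 × 109 = 7.416 mM.

7.4 mM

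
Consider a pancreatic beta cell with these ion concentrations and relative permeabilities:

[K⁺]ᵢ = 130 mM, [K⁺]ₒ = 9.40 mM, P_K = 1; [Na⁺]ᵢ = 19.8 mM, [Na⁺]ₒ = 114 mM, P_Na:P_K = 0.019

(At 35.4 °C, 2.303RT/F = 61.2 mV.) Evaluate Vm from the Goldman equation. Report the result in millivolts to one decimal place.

-64.4 mV

Vm = 61.2 · log₁₀[(Σ P·[cation]ₒ + Σ P·[anion]ᵢ) / (Σ P·[cation]ᵢ + Σ P·[anion]ₒ)]
Numerator = 1×9.40 + 0.019×114 = 11.57
Denominator = 1×130 + 0.019×19.8 = 130.4
Vm = 61.2 · log₁₀(0.088713) = 61.2 × (-1.0520) = -64.38 mV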